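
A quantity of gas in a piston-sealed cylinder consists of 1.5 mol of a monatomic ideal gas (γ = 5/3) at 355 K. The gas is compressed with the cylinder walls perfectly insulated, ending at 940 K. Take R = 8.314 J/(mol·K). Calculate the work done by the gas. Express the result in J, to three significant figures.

W ≈ -10900 J

Adiabatic ⇒ Q = 0, so W_by = −ΔU = nCᵥ(T₁ − T₂).
Cᵥ = 3R/2 = 12.47 J/(mol·K).
W = (1.5)(12.47)(355 − 940) = -10943 J.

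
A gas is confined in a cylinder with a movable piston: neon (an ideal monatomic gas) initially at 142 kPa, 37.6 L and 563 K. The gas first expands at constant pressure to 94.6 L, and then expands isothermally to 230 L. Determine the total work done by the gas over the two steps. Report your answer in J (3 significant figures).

W_total ≈ 20000 J

Step 1 (isobaric): W = PΔV = (142 kPa)(94.6 − 37.6 L) = 8094 J.
After step 1: P = 142 kPa, V = 94.6 L, T = 1416 K.
Step 2 (isothermal): W = P₁V₁ ln(V₂/V₁) = (13433) ln(230/94.6) = 11934 J.
W_total = 8094 + 11934 = 20028 J.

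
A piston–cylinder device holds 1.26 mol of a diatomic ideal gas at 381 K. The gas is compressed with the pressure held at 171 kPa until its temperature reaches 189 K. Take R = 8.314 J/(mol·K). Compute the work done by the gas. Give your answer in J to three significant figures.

Isobaric: W = P ΔV = nR ΔT.
W = (1.26)(8.314)(189 − 381) = -2011 J.

W ≈ -2010 J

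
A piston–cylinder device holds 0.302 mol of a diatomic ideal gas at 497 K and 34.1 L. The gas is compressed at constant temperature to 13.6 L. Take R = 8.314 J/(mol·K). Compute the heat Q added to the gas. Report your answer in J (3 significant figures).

Q ≈ -1150 J

Isothermal ⇒ ΔU = 0, so Q = W = nRT ln(V₂/V₁).
Q = (0.302)(8.314)(497) ln(13.6/34.1) = 1248 × -0.9192 = -1147 J.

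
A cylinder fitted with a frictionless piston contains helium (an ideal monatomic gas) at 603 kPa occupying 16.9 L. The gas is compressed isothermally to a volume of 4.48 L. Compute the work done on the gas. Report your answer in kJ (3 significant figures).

Isothermal: W = nRT ln(V₂/V₁) = P₁V₁ ln(V₂/V₁).
P₁V₁ = (603 kPa)(16.9 L) = 10191 J.
W = 10191 × ln(4.48/16.9) = 10191 × -1.328
W_by_gas = -13530 J; work on gas = −W_by = 13530 J.

W ≈ 13.5 kJ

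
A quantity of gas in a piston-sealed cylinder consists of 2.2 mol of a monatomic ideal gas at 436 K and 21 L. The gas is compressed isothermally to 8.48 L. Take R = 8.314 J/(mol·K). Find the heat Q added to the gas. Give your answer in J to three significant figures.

Isothermal ⇒ ΔU = 0, so Q = W = nRT ln(V₂/V₁).
Q = (2.2)(8.314)(436) ln(8.48/21) = 7975 × -0.9068 = -7232 J.

Q ≈ -7230 J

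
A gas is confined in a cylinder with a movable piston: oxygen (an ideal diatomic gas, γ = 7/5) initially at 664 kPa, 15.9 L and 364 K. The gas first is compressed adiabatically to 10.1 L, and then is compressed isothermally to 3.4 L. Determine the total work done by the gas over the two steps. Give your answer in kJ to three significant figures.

W_total ≈ -19.0 kJ

Step 1 (adiabatic): W = (P₁V₁ − P₂V₂)/(γ−1) = (10558 − 12659)/0.4 = -5253 J.
After step 1: P = 1253 kPa, V = 10.1 L, T = 436.4 K.
Step 2 (isothermal): W = P₁V₁ ln(V₂/V₁) = (12659) ln(3.4/10.1) = -13782 J.
W_total = -5253 − 13782 = -19036 J.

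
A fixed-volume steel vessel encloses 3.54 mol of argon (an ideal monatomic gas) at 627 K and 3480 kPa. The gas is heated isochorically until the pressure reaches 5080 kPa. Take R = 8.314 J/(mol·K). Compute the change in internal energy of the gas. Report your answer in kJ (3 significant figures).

ΔU ≈ 12.7 kJ

Constant volume ⇒ W = 0, so Q = ΔU = nCᵥΔT with Cᵥ = 3R/2 = 12.47 J/(mol·K).
At constant V, T₂/T₁ = P₂/P₁ ⇒ ΔT = T₁(P₂/P₁ − 1) = 627·(5080/3480 − 1) = 288.3 K.
ΔU = (3.54)(12.47)(288.3) = 12727 J.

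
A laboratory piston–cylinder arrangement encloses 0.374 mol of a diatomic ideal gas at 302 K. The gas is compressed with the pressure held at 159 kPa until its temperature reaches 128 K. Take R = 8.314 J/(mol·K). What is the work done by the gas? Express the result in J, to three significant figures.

W ≈ -541 J

Isobaric: W = P ΔV = nR ΔT.
W = (0.374)(8.314)(128 − 302) = -541 J.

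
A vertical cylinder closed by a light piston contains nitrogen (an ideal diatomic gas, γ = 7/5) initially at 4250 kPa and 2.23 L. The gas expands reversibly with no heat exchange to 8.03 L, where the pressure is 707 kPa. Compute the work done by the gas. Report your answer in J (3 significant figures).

Adiabatic: W = (P₁V₁ − P₂V₂)/(γ − 1) with γ = 7/5.
P₁V₁ = 9478 J, P₂V₂ = 5677 J.
W = (9478 − 5677) / 0.4 = 9501 J.

W ≈ 9500 J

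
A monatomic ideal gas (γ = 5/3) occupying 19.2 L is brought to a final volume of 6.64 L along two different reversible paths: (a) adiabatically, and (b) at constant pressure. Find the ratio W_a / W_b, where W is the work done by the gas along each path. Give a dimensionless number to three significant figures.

W_a / W_b ≈ 2.36

Path (a) adiabatic: W = P₁V₁(1 − (V₁/V₂)^(γ−1))/(γ−1) → W_a/(P₁V₁) = -1.544.
Path (b) isobaric: W = P₁(V₂ − V₁) → W_b/(P₁V₁) = -0.6542.
W_a / W_b = -1.544 / -0.6542 = 2.361.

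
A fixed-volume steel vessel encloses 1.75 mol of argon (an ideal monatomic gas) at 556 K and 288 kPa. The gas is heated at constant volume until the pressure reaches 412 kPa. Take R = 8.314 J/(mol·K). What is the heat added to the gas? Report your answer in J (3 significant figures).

Constant volume ⇒ W = 0, so Q = ΔU = nCᵥΔT with Cᵥ = 3R/2 = 12.47 J/(mol·K).
At constant V, T₂/T₁ = P₂/P₁ ⇒ ΔT = T₁(P₂/P₁ − 1) = 556·(412/288 − 1) = 239.4 K.
ΔU = (1.75)(12.47)(239.4) = 5224 J.

Q ≈ 5220 J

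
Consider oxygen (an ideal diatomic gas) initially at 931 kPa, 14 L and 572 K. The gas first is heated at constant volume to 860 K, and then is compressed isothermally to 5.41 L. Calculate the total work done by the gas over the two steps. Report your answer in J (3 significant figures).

W_total ≈ -18600 J

Step 1 (isochoric): W = 0 (constant volume).
After step 1: P = 1400 kPa (V unchanged).
Step 2 (isothermal): W = P₁V₁ ln(V₂/V₁) = (19597) ln(5.41/14) = -18633 J.
W_total = 0 − 18633 = -18633 J.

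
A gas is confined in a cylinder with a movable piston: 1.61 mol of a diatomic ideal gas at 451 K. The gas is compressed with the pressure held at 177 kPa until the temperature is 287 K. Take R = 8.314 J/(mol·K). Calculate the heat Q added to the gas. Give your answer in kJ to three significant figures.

Q ≈ -7.68 kJ

Isobaric: W = nRΔT = (1.61)(8.314)(-164) = -2195 J.
ΔU = nCᵥΔT with Cᵥ = 5R/2: ΔU = (1.61)(20.79)(-164) = -5488 J.
Q = ΔU + W = -5488 − 2195 = -7683 J.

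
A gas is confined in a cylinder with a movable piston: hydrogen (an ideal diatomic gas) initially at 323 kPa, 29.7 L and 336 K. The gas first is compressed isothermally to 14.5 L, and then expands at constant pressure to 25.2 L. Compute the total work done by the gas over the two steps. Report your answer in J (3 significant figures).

Step 1 (isothermal): W = P₁V₁ ln(V₂/V₁) = (9593) ln(14.5/29.7) = -6878 J.
After step 1: P = 661.6 kPa, V = 14.5 L, T = 336 K.
Step 2 (isobaric): W = PΔV = (661.6 kPa)(25.2 − 14.5 L) = 7079 J.
W_total = -6878 + 7079 = 200.8 J.

W_total ≈ 201 J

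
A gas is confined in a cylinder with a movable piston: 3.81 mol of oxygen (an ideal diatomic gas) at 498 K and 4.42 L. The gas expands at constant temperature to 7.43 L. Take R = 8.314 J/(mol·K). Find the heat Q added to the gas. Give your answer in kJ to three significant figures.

Q ≈ 8.19 kJ

Isothermal ⇒ ΔU = 0, so Q = W = nRT ln(V₂/V₁).
Q = (3.81)(8.314)(498) ln(7.43/4.42) = 15775 × 0.5194 = 8193 J.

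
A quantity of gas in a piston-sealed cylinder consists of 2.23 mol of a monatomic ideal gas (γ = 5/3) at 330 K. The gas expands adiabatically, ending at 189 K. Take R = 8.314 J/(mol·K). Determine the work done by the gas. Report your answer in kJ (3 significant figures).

Adiabatic ⇒ Q = 0, so W_by = −ΔU = nCᵥ(T₁ − T₂).
Cᵥ = 3R/2 = 12.47 J/(mol·K).
W = (2.23)(12.47)(330 − 189) = 3921 J.

W ≈ 3.92 kJ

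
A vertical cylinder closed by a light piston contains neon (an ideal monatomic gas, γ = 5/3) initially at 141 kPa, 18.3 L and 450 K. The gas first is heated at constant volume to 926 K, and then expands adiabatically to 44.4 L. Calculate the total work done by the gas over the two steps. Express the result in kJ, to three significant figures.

W_total ≈ 3.55 kJ

Step 1 (isochoric): W = 0 (constant volume).
After step 1: P = 290.1 kPa (V unchanged).
Step 2 (adiabatic): W = (P₁V₁ − P₂V₂)/(γ−1) = (5310 − 2941)/0.667 = 3554 J.
W_total = 0 + 3554 = 3554 J.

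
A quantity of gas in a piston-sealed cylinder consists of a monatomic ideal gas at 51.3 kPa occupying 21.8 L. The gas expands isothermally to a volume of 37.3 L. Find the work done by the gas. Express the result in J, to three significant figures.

W ≈ 601 J

Isothermal: W = nRT ln(V₂/V₁) = P₁V₁ ln(V₂/V₁).
P₁V₁ = (51.3 kPa)(21.8 L) = 1118 J.
W = 1118 × ln(37.3/21.8) = 1118 × 0.5371
W_by_gas = 600.6 J.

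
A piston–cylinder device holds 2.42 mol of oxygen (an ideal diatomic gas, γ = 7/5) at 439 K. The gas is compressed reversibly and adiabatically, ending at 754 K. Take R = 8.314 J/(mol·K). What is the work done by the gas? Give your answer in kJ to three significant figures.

W ≈ -15.8 kJ

Adiabatic ⇒ Q = 0, so W_by = −ΔU = nCᵥ(T₁ − T₂).
Cᵥ = 5R/2 = 20.79 J/(mol·K).
W = (2.42)(20.79)(439 − 754) = -15844 J.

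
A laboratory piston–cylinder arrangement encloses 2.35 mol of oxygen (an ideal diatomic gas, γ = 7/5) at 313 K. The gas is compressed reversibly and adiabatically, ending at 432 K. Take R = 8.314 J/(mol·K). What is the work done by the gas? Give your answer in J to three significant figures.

W ≈ -5810 J

Adiabatic ⇒ Q = 0, so W_by = −ΔU = nCᵥ(T₁ − T₂).
Cᵥ = 5R/2 = 20.79 J/(mol·K).
W = (2.35)(20.79)(313 − 432) = -5813 J.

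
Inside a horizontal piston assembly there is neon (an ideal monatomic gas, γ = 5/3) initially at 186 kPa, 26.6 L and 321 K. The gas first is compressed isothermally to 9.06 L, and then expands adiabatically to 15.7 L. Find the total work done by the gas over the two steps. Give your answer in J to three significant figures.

Step 1 (isothermal): W = P₁V₁ ln(V₂/V₁) = (4948) ln(9.06/26.6) = -5329 J.
After step 1: P = 546.1 kPa, V = 9.06 L, T = 321 K.
Step 2 (adiabatic): W = (P₁V₁ − P₂V₂)/(γ−1) = (4948 − 3429)/0.667 = 2277 J.
W_total = -5329 + 2277 = -3051 J.

W_total ≈ -3050 J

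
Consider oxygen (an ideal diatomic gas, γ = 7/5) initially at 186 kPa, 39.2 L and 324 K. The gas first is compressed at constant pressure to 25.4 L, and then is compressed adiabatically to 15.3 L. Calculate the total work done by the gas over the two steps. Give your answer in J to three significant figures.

Step 1 (isobaric): W = PΔV = (186 kPa)(25.4 − 39.2 L) = -2567 J.
After step 1: P = 186 kPa, V = 25.4 L, T = 209.9 K.
Step 2 (adiabatic): W = (P₁V₁ − P₂V₂)/(γ−1) = (4724 − 5786)/0.4 = -2655 J.
W_total = -2567 − 2655 = -5222 J.

W_total ≈ -5220 J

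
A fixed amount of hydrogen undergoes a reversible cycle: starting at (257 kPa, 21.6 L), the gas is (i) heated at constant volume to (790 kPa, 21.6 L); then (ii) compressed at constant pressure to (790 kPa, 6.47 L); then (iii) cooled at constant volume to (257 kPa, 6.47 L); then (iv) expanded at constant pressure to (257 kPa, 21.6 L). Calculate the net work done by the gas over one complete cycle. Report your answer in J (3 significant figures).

W_net ≈ -8060 J

Constant-volume legs do no work.
W(ii) = (790)(6.47 − 21.6) = -11953 J; W(iv) = (257)(21.6 − 6.47) = 3888 J.
W_net = -11953 + 3888 = -8064 J (the counter-clockwise enclosed area).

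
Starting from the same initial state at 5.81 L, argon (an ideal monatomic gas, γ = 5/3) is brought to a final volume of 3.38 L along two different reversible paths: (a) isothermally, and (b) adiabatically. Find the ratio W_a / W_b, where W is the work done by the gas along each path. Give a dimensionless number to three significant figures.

Path (a) isothermal: W = P₁V₁ ln(V₂/V₁) → W_a/(P₁V₁) = -0.5417.
Path (b) adiabatic: W = P₁V₁(1 − (V₁/V₂)^(γ−1))/(γ−1) → W_b/(P₁V₁) = -0.6524.
W_a / W_b = -0.5417 / -0.6524 = 0.8303.

W_a / W_b ≈ 0.830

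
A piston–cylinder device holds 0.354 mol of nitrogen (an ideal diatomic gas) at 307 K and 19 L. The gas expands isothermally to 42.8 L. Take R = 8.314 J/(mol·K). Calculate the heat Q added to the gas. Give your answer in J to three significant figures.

Q ≈ 734 J

Isothermal ⇒ ΔU = 0, so Q = W = nRT ln(V₂/V₁).
Q = (0.354)(8.314)(307) ln(42.8/19) = 903.5 × 0.8121 = 733.8 J.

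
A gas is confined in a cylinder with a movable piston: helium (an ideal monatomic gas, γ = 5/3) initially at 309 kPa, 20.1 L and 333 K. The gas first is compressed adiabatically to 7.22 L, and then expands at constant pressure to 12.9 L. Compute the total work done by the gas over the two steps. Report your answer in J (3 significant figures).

Step 1 (adiabatic): W = (P₁V₁ − P₂V₂)/(γ−1) = (6211 − 12291)/0.667 = -9120 J.
After step 1: P = 1702 kPa, V = 7.22 L, T = 659 K.
Step 2 (isobaric): W = PΔV = (1702 kPa)(12.9 − 7.22 L) = 9670 J.
W_total = -9120 + 9670 = 549.1 J.

W_total ≈ 549 J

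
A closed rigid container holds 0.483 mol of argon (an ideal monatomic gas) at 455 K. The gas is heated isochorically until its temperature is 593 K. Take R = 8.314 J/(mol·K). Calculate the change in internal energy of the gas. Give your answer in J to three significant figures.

Constant volume ⇒ W = 0, so Q = ΔU = nCᵥΔT with Cᵥ = 3R/2 = 12.47 J/(mol·K).
ΔU = (0.483)(12.47)(593 − 455) = 831.2 J.

ΔU ≈ 831 J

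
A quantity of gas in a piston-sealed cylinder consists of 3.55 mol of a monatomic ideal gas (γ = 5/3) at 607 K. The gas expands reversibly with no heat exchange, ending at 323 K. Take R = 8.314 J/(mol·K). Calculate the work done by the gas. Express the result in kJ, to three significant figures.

Adiabatic ⇒ Q = 0, so W_by = −ΔU = nCᵥ(T₁ − T₂).
Cᵥ = 3R/2 = 12.47 J/(mol·K).
W = (3.55)(12.47)(607 − 323) = 12573 J.

W ≈ 12.6 kJ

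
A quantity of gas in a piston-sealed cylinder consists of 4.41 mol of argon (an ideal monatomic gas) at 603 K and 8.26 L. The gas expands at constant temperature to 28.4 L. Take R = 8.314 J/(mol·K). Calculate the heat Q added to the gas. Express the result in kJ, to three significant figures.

Q ≈ 27.3 kJ

Isothermal ⇒ ΔU = 0, so Q = W = nRT ln(V₂/V₁).
Q = (4.41)(8.314)(603) ln(28.4/8.26) = 22109 × 1.235 = 27304 J.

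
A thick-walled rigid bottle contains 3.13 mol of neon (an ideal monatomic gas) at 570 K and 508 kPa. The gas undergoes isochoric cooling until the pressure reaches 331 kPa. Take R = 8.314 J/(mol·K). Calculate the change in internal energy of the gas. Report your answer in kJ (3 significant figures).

Constant volume ⇒ W = 0, so Q = ΔU = nCᵥΔT with Cᵥ = 3R/2 = 12.47 J/(mol·K).
At constant V, T₂/T₁ = P₂/P₁ ⇒ ΔT = T₁(P₂/P₁ − 1) = 570·(331/508 − 1) = -198.6 K.
ΔU = (3.13)(12.47)(-198.6) = -7752 J.

ΔU ≈ -7.75 kJ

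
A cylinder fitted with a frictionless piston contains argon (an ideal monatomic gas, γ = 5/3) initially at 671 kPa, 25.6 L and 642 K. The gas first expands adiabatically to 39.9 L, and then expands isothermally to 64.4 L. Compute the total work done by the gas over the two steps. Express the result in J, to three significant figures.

W_total ≈ 12700 J

Step 1 (adiabatic): W = (P₁V₁ − P₂V₂)/(γ−1) = (17178 − 12778)/0.667 = 6599 J.
After step 1: P = 320.3 kPa, V = 39.9 L, T = 477.6 K.
Step 2 (isothermal): W = P₁V₁ ln(V₂/V₁) = (12778) ln(64.4/39.9) = 6117 J.
W_total = 6599 + 6117 = 12716 J.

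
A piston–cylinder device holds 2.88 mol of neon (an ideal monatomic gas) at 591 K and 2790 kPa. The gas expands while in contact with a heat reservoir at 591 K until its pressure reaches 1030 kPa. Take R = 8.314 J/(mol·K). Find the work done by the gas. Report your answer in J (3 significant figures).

Isothermal process: W = nRT ln(V₂/V₁) = nRT ln(P₁/P₂).
W = (2.88)(8.314)(591) × ln(2790/1030)
  = 14151 × ln(2.709) = 14151 × 0.9965
W_by_gas = 14101 J.

W ≈ 14100 J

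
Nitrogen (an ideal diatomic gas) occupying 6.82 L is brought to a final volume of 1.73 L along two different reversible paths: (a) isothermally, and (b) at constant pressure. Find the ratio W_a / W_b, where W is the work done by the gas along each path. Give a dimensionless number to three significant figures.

W_a / W_b ≈ 1.84

Path (a) isothermal: W = P₁V₁ ln(V₂/V₁) → W_a/(P₁V₁) = -1.372.
Path (b) isobaric: W = P₁(V₂ − V₁) → W_b/(P₁V₁) = -0.7463.
W_a / W_b = -1.372 / -0.7463 = 1.838.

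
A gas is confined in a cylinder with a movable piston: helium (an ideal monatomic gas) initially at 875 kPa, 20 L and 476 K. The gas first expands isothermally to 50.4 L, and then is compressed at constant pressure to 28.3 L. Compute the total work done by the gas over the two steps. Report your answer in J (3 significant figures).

W_total ≈ 8500 J

Step 1 (isothermal): W = P₁V₁ ln(V₂/V₁) = (17500) ln(50.4/20) = 16175 J.
After step 1: P = 347.2 kPa, V = 50.4 L, T = 476 K.
Step 2 (isobaric): W = PΔV = (347.2 kPa)(28.3 − 50.4 L) = -7674 J.
W_total = 16175 − 7674 = 8501 J.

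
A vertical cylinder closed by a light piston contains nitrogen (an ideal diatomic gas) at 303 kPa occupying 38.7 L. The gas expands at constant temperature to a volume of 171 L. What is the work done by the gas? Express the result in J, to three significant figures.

W ≈ 17400 J

Isothermal: W = nRT ln(V₂/V₁) = P₁V₁ ln(V₂/V₁).
P₁V₁ = (303 kPa)(38.7 L) = 11726 J.
W = 11726 × ln(171/38.7) = 11726 × 1.486
W_by_gas = 17423 J.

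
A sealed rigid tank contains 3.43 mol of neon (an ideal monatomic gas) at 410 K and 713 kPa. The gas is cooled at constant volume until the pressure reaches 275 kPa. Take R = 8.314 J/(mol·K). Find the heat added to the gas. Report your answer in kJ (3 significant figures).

Constant volume ⇒ W = 0, so Q = ΔU = nCᵥΔT with Cᵥ = 3R/2 = 12.47 J/(mol·K).
At constant V, T₂/T₁ = P₂/P₁ ⇒ ΔT = T₁(P₂/P₁ − 1) = 410·(275/713 − 1) = -251.9 K.
ΔU = (3.43)(12.47)(-251.9) = -10774 J.

Q ≈ -10.8 kJ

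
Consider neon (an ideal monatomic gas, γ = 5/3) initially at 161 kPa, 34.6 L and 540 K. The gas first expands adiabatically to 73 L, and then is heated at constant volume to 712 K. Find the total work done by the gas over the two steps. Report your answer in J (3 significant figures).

Step 1 (adiabatic): W = (P₁V₁ − P₂V₂)/(γ−1) = (5571 − 3386)/0.667 = 3276 J.
Step 2 (isochoric): W = 0 (constant volume).
W_total = 3276 + 0 = 3276 J.

W_total ≈ 3280 J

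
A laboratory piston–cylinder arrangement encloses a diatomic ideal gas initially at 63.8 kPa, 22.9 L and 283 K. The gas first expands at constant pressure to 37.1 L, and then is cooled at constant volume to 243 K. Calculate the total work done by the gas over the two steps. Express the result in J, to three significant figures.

Step 1 (isobaric): W = PΔV = (63.8 kPa)(37.1 − 22.9 L) = 906 J.
Step 2 (isochoric): W = 0 (constant volume).
W_total = 906 + 0 = 906 J.

W_total ≈ 906 J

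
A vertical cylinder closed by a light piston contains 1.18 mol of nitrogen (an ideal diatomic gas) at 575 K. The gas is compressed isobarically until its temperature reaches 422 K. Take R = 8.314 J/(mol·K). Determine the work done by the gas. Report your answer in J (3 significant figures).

Isobaric: W = P ΔV = nR ΔT.
W = (1.18)(8.314)(422 − 575) = -1501 J.

W ≈ -1500 J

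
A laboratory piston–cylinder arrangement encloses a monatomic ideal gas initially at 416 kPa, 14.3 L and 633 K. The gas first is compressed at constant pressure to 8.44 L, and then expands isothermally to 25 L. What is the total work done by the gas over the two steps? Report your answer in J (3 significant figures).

W_total ≈ 1370 J

Step 1 (isobaric): W = PΔV = (416 kPa)(8.44 − 14.3 L) = -2438 J.
After step 1: P = 416 kPa, V = 8.44 L, T = 373.6 K.
Step 2 (isothermal): W = P₁V₁ ln(V₂/V₁) = (3511) ln(25/8.44) = 3813 J.
W_total = -2438 + 3813 = 1375 J.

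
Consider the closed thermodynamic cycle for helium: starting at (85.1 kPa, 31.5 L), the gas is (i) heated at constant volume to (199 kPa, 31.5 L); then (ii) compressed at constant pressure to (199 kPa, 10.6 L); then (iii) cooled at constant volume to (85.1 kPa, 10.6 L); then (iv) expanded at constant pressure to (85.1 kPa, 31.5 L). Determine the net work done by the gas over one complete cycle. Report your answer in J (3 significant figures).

Constant-volume legs do no work.
W(ii) = (199)(10.6 − 31.5) = -4159 J; W(iv) = (85.1)(31.5 − 10.6) = 1779 J.
W_net = -4159 + 1779 = -2381 J (the counter-clockwise enclosed area).

W_net ≈ -2380 J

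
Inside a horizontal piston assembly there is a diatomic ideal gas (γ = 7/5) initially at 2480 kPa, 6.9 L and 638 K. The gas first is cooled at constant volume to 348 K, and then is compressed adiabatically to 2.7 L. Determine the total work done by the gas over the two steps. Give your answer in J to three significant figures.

Step 1 (isochoric): W = 0 (constant volume).
After step 1: P = 1353 kPa (V unchanged).
Step 2 (adiabatic): W = (P₁V₁ − P₂V₂)/(γ−1) = (9334 − 13585)/0.4 = -10627 J.
W_total = 0 − 10627 = -10627 J.

W_total ≈ -10600 J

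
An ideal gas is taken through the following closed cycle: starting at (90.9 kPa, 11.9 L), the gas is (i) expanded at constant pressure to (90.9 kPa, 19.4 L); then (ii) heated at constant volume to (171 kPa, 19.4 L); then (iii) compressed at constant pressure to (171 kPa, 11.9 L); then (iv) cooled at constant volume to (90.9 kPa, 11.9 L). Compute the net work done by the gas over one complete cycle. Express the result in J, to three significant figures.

Constant-volume legs do no work.
W(i) = (90.9)(19.4 − 11.9) = 681.7 J; W(iii) = (171)(11.9 − 19.4) = -1282 J.
W_net = 681.7 − 1282 = -600.7 J (the counter-clockwise enclosed area).

W_net ≈ -601 J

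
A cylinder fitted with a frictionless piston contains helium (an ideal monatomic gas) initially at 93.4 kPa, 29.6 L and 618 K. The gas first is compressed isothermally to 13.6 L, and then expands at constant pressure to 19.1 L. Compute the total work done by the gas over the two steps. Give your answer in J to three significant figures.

W_total ≈ -1030 J

Step 1 (isothermal): W = P₁V₁ ln(V₂/V₁) = (2765) ln(13.6/29.6) = -2150 J.
After step 1: P = 203.3 kPa, V = 13.6 L, T = 618 K.
Step 2 (isobaric): W = PΔV = (203.3 kPa)(19.1 − 13.6 L) = 1118 J.
W_total = -2150 + 1118 = -1032 J.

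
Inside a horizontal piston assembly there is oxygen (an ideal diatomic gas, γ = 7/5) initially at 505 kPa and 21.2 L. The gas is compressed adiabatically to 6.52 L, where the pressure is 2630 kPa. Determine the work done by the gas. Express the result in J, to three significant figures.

Adiabatic: W = (P₁V₁ − P₂V₂)/(γ − 1) with γ = 7/5.
P₁V₁ = 10706 J, P₂V₂ = 17148 J.
W = (10706 − 17148) / 0.4 = -16104 J.

W ≈ -16100 J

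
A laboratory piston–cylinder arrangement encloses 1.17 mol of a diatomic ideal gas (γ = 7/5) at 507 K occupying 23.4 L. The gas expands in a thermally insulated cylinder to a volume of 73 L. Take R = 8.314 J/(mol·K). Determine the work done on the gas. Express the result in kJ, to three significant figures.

Adiabatic: TV^(γ−1) = const with γ = 7/5.
T₂ = T₁ (V₁/V₂)^(γ−1) = 507 × (23.4/73)^0.4 = 507 × 0.6344 = 321.6 K.
W_by = nCᵥ(T₁ − T₂) = (1.17)(20.79)(507 − 321.6) = 4508 J.
Work on gas = −W_by = -4508 J.

W ≈ -4.51 kJ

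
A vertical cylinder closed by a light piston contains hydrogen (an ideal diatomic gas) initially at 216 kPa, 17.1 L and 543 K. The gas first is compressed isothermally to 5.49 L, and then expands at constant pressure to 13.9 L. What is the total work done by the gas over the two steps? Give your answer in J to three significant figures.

W_total ≈ 1460 J

Step 1 (isothermal): W = P₁V₁ ln(V₂/V₁) = (3694) ln(5.49/17.1) = -4196 J.
After step 1: P = 672.8 kPa, V = 5.49 L, T = 543 K.
Step 2 (isobaric): W = PΔV = (672.8 kPa)(13.9 − 5.49 L) = 5658 J.
W_total = -4196 + 5658 = 1462 J.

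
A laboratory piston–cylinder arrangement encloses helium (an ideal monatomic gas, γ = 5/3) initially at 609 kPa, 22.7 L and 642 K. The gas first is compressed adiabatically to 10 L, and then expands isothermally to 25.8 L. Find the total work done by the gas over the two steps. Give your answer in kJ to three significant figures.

Step 1 (adiabatic): W = (P₁V₁ − P₂V₂)/(γ−1) = (13824 − 23878)/0.667 = -15080 J.
After step 1: P = 2388 kPa, V = 10 L, T = 1109 K.
Step 2 (isothermal): W = P₁V₁ ln(V₂/V₁) = (23878) ln(25.8/10) = 22631 J.
W_total = -15080 + 22631 = 7551 J.

W_total ≈ 7.55 kJ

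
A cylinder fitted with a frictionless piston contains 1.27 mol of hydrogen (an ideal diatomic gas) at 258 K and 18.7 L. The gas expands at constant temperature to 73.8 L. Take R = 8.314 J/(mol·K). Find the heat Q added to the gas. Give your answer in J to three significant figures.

Q ≈ 3740 J

Isothermal ⇒ ΔU = 0, so Q = W = nRT ln(V₂/V₁).
Q = (1.27)(8.314)(258) ln(73.8/18.7) = 2724 × 1.373 = 3740 J.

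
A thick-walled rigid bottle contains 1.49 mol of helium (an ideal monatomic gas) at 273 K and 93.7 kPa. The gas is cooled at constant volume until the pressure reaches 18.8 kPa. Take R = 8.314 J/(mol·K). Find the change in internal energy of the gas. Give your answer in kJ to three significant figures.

ΔU ≈ -4.06 kJ

Constant volume ⇒ W = 0, so Q = ΔU = nCᵥΔT with Cᵥ = 3R/2 = 12.47 J/(mol·K).
At constant V, T₂/T₁ = P₂/P₁ ⇒ ΔT = T₁(P₂/P₁ − 1) = 273·(18.8/93.7 − 1) = -218.2 K.
ΔU = (1.49)(12.47)(-218.2) = -4055 J.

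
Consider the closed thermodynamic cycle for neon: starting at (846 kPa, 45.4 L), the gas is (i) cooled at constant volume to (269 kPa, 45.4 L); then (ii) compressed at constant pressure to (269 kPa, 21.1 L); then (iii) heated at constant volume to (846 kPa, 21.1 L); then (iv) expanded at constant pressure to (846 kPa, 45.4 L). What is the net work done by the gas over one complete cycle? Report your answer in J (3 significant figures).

W_net ≈ 14000 J

Constant-volume legs do no work.
W(ii) = (269)(21.1 − 45.4) = -6537 J; W(iv) = (846)(45.4 − 21.1) = 20558 J.
W_net = -6537 + 20558 = 14021 J (the clockwise enclosed area).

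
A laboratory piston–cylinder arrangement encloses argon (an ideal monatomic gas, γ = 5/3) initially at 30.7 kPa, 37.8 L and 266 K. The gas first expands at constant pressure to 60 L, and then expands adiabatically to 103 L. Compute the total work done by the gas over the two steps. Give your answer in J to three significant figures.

W_total ≈ 1520 J

Step 1 (isobaric): W = PΔV = (30.7 kPa)(60 − 37.8 L) = 681.5 J.
After step 1: P = 30.7 kPa, V = 60 L, T = 422.2 K.
Step 2 (adiabatic): W = (P₁V₁ − P₂V₂)/(γ−1) = (1842 − 1285)/0.667 = 835.8 J.
W_total = 681.5 + 835.8 = 1517 J.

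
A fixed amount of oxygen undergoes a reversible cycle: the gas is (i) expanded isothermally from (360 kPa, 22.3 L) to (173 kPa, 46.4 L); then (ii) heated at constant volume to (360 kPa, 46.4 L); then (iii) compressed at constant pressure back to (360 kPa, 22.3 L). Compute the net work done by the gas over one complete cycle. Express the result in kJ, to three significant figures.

W_net ≈ -2.79 kJ

Leg (i): W = PᵢVᵢ ln(V_f/Vᵢ) = (8028) ln(46.4/22.3) = 5882 J.
Leg (ii): W = 0.
Leg (iii): W = PΔV = (360)(22.3 − 46.4) = -8676 J.
W_net = 5882 − 8676 = -2794 J.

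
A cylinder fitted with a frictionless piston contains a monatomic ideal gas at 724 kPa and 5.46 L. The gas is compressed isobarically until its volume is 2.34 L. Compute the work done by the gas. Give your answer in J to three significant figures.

Isobaric: W = P ΔV.
W = (724 kPa)(2.34 − 5.46 L) = (724)(-3.12) = -2259 J.

W ≈ -2260 J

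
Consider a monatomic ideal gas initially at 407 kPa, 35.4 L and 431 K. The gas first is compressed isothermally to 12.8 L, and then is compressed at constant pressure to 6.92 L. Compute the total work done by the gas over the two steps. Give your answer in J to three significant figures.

Step 1 (isothermal): W = P₁V₁ ln(V₂/V₁) = (14408) ln(12.8/35.4) = -14657 J.
After step 1: P = 1126 kPa, V = 12.8 L, T = 431 K.
Step 2 (isobaric): W = PΔV = (1126 kPa)(6.92 − 12.8 L) = -6619 J.
W_total = -14657 − 6619 = -21275 J.

W_total ≈ -21300 J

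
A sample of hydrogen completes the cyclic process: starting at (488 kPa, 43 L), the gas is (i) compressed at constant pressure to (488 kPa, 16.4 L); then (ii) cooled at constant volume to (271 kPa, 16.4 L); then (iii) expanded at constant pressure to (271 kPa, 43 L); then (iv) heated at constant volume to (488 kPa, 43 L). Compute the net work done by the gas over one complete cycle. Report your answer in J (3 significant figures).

W_net ≈ -5770 J

Constant-volume legs do no work.
W(i) = (488)(16.4 − 43) = -12981 J; W(iii) = (271)(43 − 16.4) = 7209 J.
W_net = -12981 + 7209 = -5772 J (the counter-clockwise enclosed area).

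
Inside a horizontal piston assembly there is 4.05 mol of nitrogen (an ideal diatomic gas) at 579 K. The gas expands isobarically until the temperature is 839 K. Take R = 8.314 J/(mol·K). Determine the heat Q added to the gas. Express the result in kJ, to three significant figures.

Q ≈ 30.6 kJ

Isobaric: W = nRΔT = (4.05)(8.314)(260) = 8755 J.
ΔU = nCᵥΔT with Cᵥ = 5R/2: ΔU = (4.05)(20.79)(260) = 21887 J.
Q = ΔU + W = 21887 + 8755 = 30641 J.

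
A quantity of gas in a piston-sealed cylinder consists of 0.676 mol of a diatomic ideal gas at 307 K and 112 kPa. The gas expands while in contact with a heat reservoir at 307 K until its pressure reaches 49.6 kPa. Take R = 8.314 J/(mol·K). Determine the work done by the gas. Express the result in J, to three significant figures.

Isothermal process: W = nRT ln(V₂/V₁) = nRT ln(P₁/P₂).
W = (0.676)(8.314)(307) × ln(112/49.6)
  = 1725 × ln(2.258) = 1725 × 0.8145
W_by_gas = 1405 J.

W ≈ 1410 J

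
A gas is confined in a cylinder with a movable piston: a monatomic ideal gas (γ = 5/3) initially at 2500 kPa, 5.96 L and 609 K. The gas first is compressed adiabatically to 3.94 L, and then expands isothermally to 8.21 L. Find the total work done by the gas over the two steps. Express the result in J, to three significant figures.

Step 1 (adiabatic): W = (P₁V₁ − P₂V₂)/(γ−1) = (14900 − 19634)/0.667 = -7102 J.
After step 1: P = 4983 kPa, V = 3.94 L, T = 802.5 K.
Step 2 (isothermal): W = P₁V₁ ln(V₂/V₁) = (19634) ln(8.21/3.94) = 14415 J.
W_total = -7102 + 14415 = 7313 J.

W_total ≈ 7310 J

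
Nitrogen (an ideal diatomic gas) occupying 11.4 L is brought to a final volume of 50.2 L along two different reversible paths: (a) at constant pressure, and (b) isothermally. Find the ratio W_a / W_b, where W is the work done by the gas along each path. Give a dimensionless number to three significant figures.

W_a / W_b ≈ 2.30

Path (a) isobaric: W = P₁(V₂ − V₁) → W_a/(P₁V₁) = 3.404.
Path (b) isothermal: W = P₁V₁ ln(V₂/V₁) → W_b/(P₁V₁) = 1.482.
W_a / W_b = 3.404 / 1.482 = 2.296.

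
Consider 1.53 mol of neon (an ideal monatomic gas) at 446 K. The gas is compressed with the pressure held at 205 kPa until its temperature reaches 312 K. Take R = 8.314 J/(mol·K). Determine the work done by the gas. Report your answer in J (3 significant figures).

Isobaric: W = P ΔV = nR ΔT.
W = (1.53)(8.314)(312 − 446) = -1705 J.

W ≈ -1700 J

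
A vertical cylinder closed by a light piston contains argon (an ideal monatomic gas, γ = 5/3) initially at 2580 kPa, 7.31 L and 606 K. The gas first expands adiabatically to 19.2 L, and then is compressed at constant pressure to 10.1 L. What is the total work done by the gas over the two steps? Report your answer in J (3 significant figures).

Step 1 (adiabatic): W = (P₁V₁ − P₂V₂)/(γ−1) = (18860 − 9907)/0.667 = 13429 J.
After step 1: P = 516 kPa, V = 19.2 L, T = 318.3 K.
Step 2 (isobaric): W = PΔV = (516 kPa)(10.1 − 19.2 L) = -4696 J.
W_total = 13429 − 4696 = 8733 J.

W_total ≈ 8730 J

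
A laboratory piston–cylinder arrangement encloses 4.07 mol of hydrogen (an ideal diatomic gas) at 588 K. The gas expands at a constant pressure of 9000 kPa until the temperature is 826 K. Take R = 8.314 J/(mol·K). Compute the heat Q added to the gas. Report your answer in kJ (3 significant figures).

Q ≈ 28.2 kJ

Isobaric: W = nRΔT = (4.07)(8.314)(238) = 8053 J.
ΔU = nCᵥΔT with Cᵥ = 5R/2: ΔU = (4.07)(20.79)(238) = 20134 J.
Q = ΔU + W = 20134 + 8053 = 28187 J.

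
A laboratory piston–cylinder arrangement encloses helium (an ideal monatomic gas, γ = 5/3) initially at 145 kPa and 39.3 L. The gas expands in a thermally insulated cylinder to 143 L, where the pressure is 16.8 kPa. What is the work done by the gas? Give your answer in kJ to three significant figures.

Adiabatic: W = (P₁V₁ − P₂V₂)/(γ − 1) with γ = 5/3.
P₁V₁ = 5698 J, P₂V₂ = 2402 J.
W = (5698 − 2402) / 0.6667 = 4944 J.

W ≈ 4.94 kJ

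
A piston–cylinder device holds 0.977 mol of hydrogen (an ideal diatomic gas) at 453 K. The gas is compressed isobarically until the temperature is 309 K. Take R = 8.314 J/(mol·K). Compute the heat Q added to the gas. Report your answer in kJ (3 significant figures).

Q ≈ -4.09 kJ

Isobaric: W = nRΔT = (0.977)(8.314)(-144) = -1170 J.
ΔU = nCᵥΔT with Cᵥ = 5R/2: ΔU = (0.977)(20.79)(-144) = -2924 J.
Q = ΔU + W = -2924 − 1170 = -4094 J.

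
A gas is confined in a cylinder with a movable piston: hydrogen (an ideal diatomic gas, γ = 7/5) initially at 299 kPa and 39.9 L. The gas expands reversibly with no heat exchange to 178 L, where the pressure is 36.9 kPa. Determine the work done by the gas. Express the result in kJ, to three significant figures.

W ≈ 13.4 kJ

Adiabatic: W = (P₁V₁ − P₂V₂)/(γ − 1) with γ = 7/5.
P₁V₁ = 11930 J, P₂V₂ = 6568 J.
W = (11930 − 6568) / 0.4 = 13405 J.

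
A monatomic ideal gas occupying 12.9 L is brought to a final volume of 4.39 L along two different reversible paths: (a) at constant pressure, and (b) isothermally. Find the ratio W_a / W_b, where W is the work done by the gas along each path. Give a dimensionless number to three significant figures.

Path (a) isobaric: W = P₁(V₂ − V₁) → W_a/(P₁V₁) = -0.6597.
Path (b) isothermal: W = P₁V₁ ln(V₂/V₁) → W_b/(P₁V₁) = -1.078.
W_a / W_b = -0.6597 / -1.078 = 0.612.

W_a / W_b ≈ 0.612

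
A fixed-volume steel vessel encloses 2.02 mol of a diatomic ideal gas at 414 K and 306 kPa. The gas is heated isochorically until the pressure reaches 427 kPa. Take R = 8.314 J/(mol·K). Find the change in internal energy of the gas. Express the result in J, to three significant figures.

Constant volume ⇒ W = 0, so Q = ΔU = nCᵥΔT with Cᵥ = 5R/2 = 20.79 J/(mol·K).
At constant V, T₂/T₁ = P₂/P₁ ⇒ ΔT = T₁(P₂/P₁ − 1) = 414·(427/306 − 1) = 163.7 K.
ΔU = (2.02)(20.79)(163.7) = 6873 J.

ΔU ≈ 6870 J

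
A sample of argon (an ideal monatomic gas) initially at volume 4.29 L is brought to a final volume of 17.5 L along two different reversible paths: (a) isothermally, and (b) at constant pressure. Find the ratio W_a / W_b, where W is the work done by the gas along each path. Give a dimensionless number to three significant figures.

Path (a) isothermal: W = P₁V₁ ln(V₂/V₁) → W_a/(P₁V₁) = 1.406.
Path (b) isobaric: W = P₁(V₂ − V₁) → W_b/(P₁V₁) = 3.079.
W_a / W_b = 1.406 / 3.079 = 0.4566.

W_a / W_b ≈ 0.457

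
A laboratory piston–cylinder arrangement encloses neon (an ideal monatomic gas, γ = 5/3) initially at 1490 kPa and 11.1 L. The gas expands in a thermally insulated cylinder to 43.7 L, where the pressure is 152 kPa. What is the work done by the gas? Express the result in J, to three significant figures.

Adiabatic: W = (P₁V₁ − P₂V₂)/(γ − 1) with γ = 5/3.
P₁V₁ = 16539 J, P₂V₂ = 6642 J.
W = (16539 − 6642) / 0.6667 = 14845 J.

W ≈ 14800 J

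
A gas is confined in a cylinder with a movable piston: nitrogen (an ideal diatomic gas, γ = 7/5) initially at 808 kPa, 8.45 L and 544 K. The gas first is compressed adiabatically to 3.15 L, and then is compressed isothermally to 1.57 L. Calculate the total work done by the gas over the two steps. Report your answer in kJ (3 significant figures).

Step 1 (adiabatic): W = (P₁V₁ − P₂V₂)/(γ−1) = (6828 − 10132)/0.4 = -8260 J.
After step 1: P = 3216 kPa, V = 3.15 L, T = 807.3 K.
Step 2 (isothermal): W = P₁V₁ ln(V₂/V₁) = (10132) ln(1.57/3.15) = -7055 J.
W_total = -8260 − 7055 = -15316 J.

W_total ≈ -15.3 kJ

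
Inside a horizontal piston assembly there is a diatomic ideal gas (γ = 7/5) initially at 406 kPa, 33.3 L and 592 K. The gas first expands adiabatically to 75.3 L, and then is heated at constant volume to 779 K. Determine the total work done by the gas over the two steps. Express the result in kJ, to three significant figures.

Step 1 (adiabatic): W = (P₁V₁ − P₂V₂)/(γ−1) = (13520 − 9755)/0.4 = 9412 J.
Step 2 (isochoric): W = 0 (constant volume).
W_total = 9412 + 0 = 9412 J.

W_total ≈ 9.41 kJ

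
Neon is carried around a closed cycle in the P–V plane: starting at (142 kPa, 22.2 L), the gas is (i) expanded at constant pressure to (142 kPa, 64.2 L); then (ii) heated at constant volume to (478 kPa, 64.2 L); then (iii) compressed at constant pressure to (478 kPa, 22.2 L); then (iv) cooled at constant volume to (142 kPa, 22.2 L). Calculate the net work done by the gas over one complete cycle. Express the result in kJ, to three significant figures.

Constant-volume legs do no work.
W(i) = (142)(64.2 − 22.2) = 5964 J; W(iii) = (478)(22.2 − 64.2) = -20076 J.
W_net = 5964 − 20076 = -14112 J (the counter-clockwise enclosed area).

W_net ≈ -14.1 kJ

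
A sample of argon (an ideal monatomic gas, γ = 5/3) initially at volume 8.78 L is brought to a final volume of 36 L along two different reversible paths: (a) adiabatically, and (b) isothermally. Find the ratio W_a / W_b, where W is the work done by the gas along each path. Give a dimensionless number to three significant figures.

Path (a) adiabatic: W = P₁V₁(1 − (V₁/V₂)^(γ−1))/(γ−1) → W_a/(P₁V₁) = 0.9145.
Path (b) isothermal: W = P₁V₁ ln(V₂/V₁) → W_b/(P₁V₁) = 1.411.
W_a / W_b = 0.9145 / 1.411 = 0.6481.

W_a / W_b ≈ 0.648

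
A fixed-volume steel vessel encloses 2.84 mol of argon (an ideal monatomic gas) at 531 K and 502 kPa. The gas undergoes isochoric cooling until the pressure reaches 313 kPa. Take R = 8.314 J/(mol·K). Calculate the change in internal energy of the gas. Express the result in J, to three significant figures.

Constant volume ⇒ W = 0, so Q = ΔU = nCᵥΔT with Cᵥ = 3R/2 = 12.47 J/(mol·K).
At constant V, T₂/T₁ = P₂/P₁ ⇒ ΔT = T₁(P₂/P₁ − 1) = 531·(313/502 − 1) = -199.9 K.
ΔU = (2.84)(12.47)(-199.9) = -7081 J.

ΔU ≈ -7080 J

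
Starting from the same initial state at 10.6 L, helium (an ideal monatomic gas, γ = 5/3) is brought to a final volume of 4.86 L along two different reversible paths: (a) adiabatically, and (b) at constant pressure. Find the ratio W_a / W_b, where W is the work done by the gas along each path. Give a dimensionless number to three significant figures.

W_a / W_b ≈ 1.89

Path (a) adiabatic: W = P₁V₁(1 − (V₁/V₂)^(γ−1))/(γ−1) → W_a/(P₁V₁) = -1.023.
Path (b) isobaric: W = P₁(V₂ − V₁) → W_b/(P₁V₁) = -0.5415.
W_a / W_b = -1.023 / -0.5415 = 1.889.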